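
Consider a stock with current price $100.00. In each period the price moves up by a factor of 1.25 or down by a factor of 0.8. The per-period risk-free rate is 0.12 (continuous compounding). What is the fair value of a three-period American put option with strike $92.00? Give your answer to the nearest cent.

$3.35

Risk-neutral probability p = (e^0.12 − 0.8)/(1.25 − 0.8) = 0.3275/0.4500 = 0.7278
Terminal stock prices: S_uuu = 195.3, S_uud = 125, S_udd = 80, S_ddd = 51.2
Terminal payoffs (K − S): max(-103.3, 0) = 0, max(-33, 0) = 0, max(12, 0) = 12, max(40.8, 0) = 40.8
Node uu (S = 156.2): continuation = e^(−0.12)·[0.7278·0.0000 + 0.2722·0.0000] = 0.0000; exercise value = 0.0000 ≤ continuation, so V_uu = 0.0000
Node ud (S = 100): continuation = e^(−0.12)·[0.7278·0.0000 + 0.2722·12.0000] = 2.8973; exercise value = 0.0000 ≤ continuation, so V_ud = 2.8973
Node dd (S = 64): continuation = e^(−0.12)·[0.7278·12.0000 + 0.2722·40.8000] = 17.5967; exercise value = 28.0000 > continuation, so V_dd = 28.0000 (exercise)
Node u (S = 125): continuation = e^(−0.12)·[0.7278·0.0000 + 0.2722·2.8973] = 0.6996; exercise value = 0.0000 ≤ continuation, so V_u = 0.6996
Node d (S = 80): continuation = e^(−0.12)·[0.7278·2.8973 + 0.2722·28.0000] = 8.6306; exercise value = 12.0000 > continuation, so V_d = 12.0000 (exercise)
Node 0 (S = 100): continuation = e^(−0.12)·[0.7278·0.6996 + 0.2722·12.0000] = 3.3489; exercise value = 0.0000 ≤ continuation, so V_0 = 3.3489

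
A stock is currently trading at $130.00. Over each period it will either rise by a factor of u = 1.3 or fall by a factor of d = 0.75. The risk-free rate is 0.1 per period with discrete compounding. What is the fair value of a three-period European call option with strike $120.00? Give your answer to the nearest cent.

$46.93

Risk-neutral probability p = (1 + 0.1 − 0.75)/(1.3 − 0.75) = 0.3500/0.5500 = 0.6364
Terminal stock prices: S_uuu = 285.6, S_uud = 164.8, S_udd = 95.06, S_ddd = 54.84
Terminal payoffs (S − K): max(165.6, 0) = 165.6, max(44.78, 0) = 44.78, max(-24.94, 0) = 0, max(-65.16, 0) = 0
Node uu (S = 219.7): V_uu = 1/1.1·[0.6364·165.6100 + 0.3636·44.7750] = 110.6091
Node ud (S = 126.8): V_ud = 1/1.1·[0.6364·44.7750 + 0.3636·0.0000] = 25.9029
Node dd (S = 73.12): V_dd = 1/1.1·[0.6364·0.0000 + 0.3636·0.0000] = 0.0000
Node u (S = 169): V_u = 1/1.1·[0.6364·110.6091 + 0.3636·25.9029] = 72.5517
Node d (S = 97.5): V_d = 1/1.1·[0.6364·25.9029 + 0.3636·0.0000] = 14.9851
Node 0 (S = 130): V_0 = 1/1.1·[0.6364·72.5517 + 0.3636·14.9851] = 46.9258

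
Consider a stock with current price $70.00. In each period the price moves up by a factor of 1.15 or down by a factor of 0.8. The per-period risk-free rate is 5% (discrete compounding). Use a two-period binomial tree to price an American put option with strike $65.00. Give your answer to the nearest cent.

$2.56

Risk-neutral probability p = (1 + 0.05 − 0.8)/(1.15 − 0.8) = 0.2500/0.3500 = 0.7143
Terminal stock prices: S_uu = 92.57, S_ud = 64.4, S_dd = 44.8
Terminal payoffs (K − S): max(-27.57, 0) = 0, max(0.6, 0) = 0.6, max(20.2, 0) = 20.2
Node u (S = 80.5): continuation = 1/1.05·[0.7143·0.0000 + 0.2857·0.6000] = 0.1633; exercise value = 0.0000 ≤ continuation, so V_u = 0.1633
Node d (S = 56): continuation = 1/1.05·[0.7143·0.6000 + 0.2857·20.2000] = 5.9048; exercise value = 9.0000 > continuation, so V_d = 9.0000 (exercise)
Node 0 (S = 70): continuation = 1/1.05·[0.7143·0.1633 + 0.2857·9.0000] = 2.5600; exercise value = 0.0000 ≤ continuation, so V_0 = 2.5600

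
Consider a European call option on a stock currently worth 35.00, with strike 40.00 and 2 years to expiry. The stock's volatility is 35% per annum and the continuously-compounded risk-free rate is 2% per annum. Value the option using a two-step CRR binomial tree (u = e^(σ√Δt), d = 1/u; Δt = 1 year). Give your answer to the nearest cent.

5.71

CRR parameters: u = e^(σ√Δt) = e^(0.35·√1) = 1.4191, d = 1/u = 0.7047
Per-period rate: rΔt = 0.02·1 = 0.02, so R = e^0.02 = 1.0202
Risk-neutral probability p = (e^0.02 − 0.7047)/(1.4191 − 0.7047) = 0.3155/0.7144 = 0.4417
Terminal stock prices: S_uu = 70.48, S_ud = 35, S_dd = 17.38
Terminal payoffs (S − K): max(30.48, 0) = 30.48, max(-5, 0) = 0, max(-22.62, 0) = 0
Node u (S = 49.67): V_u = e^(−0.02)·[0.4417·30.4813 + 0.5583·0.0000] = 13.1958
Node d (S = 24.66): V_d = e^(−0.02)·[0.4417·0.0000 + 0.5583·0.0000] = 0.0000
Node 0 (S = 35): V_0 = e^(−0.02)·[0.4417·13.1958 + 0.5583·0.0000] = 5.7127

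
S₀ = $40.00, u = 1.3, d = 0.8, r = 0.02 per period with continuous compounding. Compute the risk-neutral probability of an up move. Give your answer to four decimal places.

Risk-neutral probability p = (e^0.02 − 0.8)/(1.3 − 0.8) = 0.2202/0.5000 = 0.4404

p = 0.4404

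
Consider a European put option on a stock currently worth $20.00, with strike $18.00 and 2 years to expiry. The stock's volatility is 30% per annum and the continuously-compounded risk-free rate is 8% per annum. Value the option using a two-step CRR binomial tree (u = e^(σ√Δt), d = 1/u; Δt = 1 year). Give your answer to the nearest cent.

$1.15

CRR parameters: u = e^(σ√Δt) = e^(0.3·√1) = 1.3499, d = 1/u = 0.7408
Per-period rate: rΔt = 0.08·1 = 0.08, so R = e^0.08 = 1.0833
Risk-neutral probability p = (e^0.08 − 0.7408)/(1.3499 − 0.7408) = 0.3425/0.6090 = 0.5623
Terminal stock prices: S_uu = 36.44, S_ud = 20, S_dd = 10.98
Terminal payoffs (K − S): max(-18.44, 0) = 0, max(-2, 0) = 0, max(7.024, 0) = 7.024
Node u (S = 27): V_u = e^(−0.08)·[0.5623·0.0000 + 0.4377·0.0000] = 0.0000
Node d (S = 14.82): V_d = e^(−0.08)·[0.5623·0.0000 + 0.4377·7.0238] = 2.8379
Node 0 (S = 20): V_0 = e^(−0.08)·[0.5623·0.0000 + 0.4377·2.8379] = 1.1466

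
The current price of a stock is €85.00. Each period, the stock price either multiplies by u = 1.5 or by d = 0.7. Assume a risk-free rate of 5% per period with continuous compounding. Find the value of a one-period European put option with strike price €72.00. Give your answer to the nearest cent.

€6.67

Risk-neutral probability p = (e^0.05 − 0.7)/(1.5 − 0.7) = 0.3513/0.8000 = 0.4391
Terminal stock prices: S_u = 127.5, S_d = 59.5
Terminal payoffs (K − S): max(-55.5, 0) = 0, max(12.5, 0) = 12.5
Node 0 (S = 85): V_0 = e^(−0.05)·[0.4391·0.0000 + 0.5609·12.5000] = 6.6694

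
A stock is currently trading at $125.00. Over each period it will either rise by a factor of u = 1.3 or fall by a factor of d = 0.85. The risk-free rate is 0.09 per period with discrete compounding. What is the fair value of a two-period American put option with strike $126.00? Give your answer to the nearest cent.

$8.46

Risk-neutral probability p = (1 + 0.09 − 0.85)/(1.3 − 0.85) = 0.2400/0.4500 = 0.5333
Terminal stock prices: S_uu = 211.3, S_ud = 138.1, S_dd = 90.31
Terminal payoffs (K − S): max(-85.25, 0) = 0, max(-12.12, 0) = 0, max(35.69, 0) = 35.69
Node u (S = 162.5): continuation = 1/1.09·[0.5333·0.0000 + 0.4667·0.0000] = 0.0000; exercise value = 0.0000 ≤ continuation, so V_u = 0.0000
Node d (S = 106.2): continuation = 1/1.09·[0.5333·0.0000 + 0.4667·35.6875] = 15.2791; exercise value = 19.7500 > continuation, so V_d = 19.7500 (exercise)
Node 0 (S = 125): continuation = 1/1.09·[0.5333·0.0000 + 0.4667·19.7500] = 8.4557; exercise value = 1.0000 ≤ continuation, so V_0 = 8.4557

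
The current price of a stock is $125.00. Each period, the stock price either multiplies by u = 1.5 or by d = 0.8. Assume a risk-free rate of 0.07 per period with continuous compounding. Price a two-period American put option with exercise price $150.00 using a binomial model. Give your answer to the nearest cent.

Risk-neutral probability p = (e^0.07 − 0.8)/(1.5 − 0.8) = 0.2725/0.7000 = 0.3893
Terminal stock prices: S_uu = 281.2, S_ud = 150, S_dd = 80
Terminal payoffs (K − S): max(-131.2, 0) = 0, max(0, 0) = 0, max(70, 0) = 70
Node u (S = 187.5): continuation = e^(−0.07)·[0.3893·0.0000 + 0.6107·0.0000] = 0.0000; exercise value = 0.0000 ≤ continuation, so V_u = 0.0000
Node d (S = 100): continuation = e^(−0.07)·[0.3893·0.0000 + 0.6107·70.0000] = 39.8591; exercise value = 50.0000 > continuation, so V_d = 50.0000 (exercise)
Node 0 (S = 125): continuation = e^(−0.07)·[0.3893·0.0000 + 0.6107·50.0000] = 28.4708; exercise value = 25.0000 ≤ continuation, so V_0 = 28.4708

$28.47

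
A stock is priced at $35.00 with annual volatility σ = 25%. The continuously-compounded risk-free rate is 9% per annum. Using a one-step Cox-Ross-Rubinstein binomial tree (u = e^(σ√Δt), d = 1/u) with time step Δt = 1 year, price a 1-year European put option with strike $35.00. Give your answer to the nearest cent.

CRR parameters: u = e^(σ√Δt) = e^(0.25·√1) = 1.2840, d = 1/u = 0.7788
Per-period rate: rΔt = 0.09·1 = 0.09, so R = e^0.09 = 1.0942
Risk-neutral probability p = (e^0.09 − 0.7788)/(1.2840 − 0.7788) = 0.3154/0.5052 = 0.6242
Terminal stock prices: S_u = 44.94, S_d = 27.26
Terminal payoffs (K − S): max(-9.941, 0) = 0, max(7.742, 0) = 7.742
Node 0 (S = 35): V_0 = e^(−0.09)·[0.6242·0.0000 + 0.3758·7.7420] = 2.6588

$2.66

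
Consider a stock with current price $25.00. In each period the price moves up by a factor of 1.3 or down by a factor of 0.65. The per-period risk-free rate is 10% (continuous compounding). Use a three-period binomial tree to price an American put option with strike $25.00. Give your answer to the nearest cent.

Risk-neutral probability p = (e^0.1 − 0.65)/(1.3 − 0.65) = 0.4552/0.6500 = 0.7003
Terminal stock prices: S_uuu = 54.93, S_uud = 27.46, S_udd = 13.73, S_ddd = 6.866
Terminal payoffs (K − S): max(-29.93, 0) = 0, max(-2.463, 0) = 0, max(11.27, 0) = 11.27, max(18.13, 0) = 18.13
Node uu (S = 42.25): continuation = e^(−0.1)·[0.7003·0.0000 + 0.2997·0.0000] = 0.0000; exercise value = 0.0000 ≤ continuation, so V_uu = 0.0000
Node ud (S = 21.12): continuation = e^(−0.1)·[0.7003·0.0000 + 0.2997·11.2687] = 3.0562; exercise value = 3.8750 > continuation, so V_ud = 3.8750 (exercise)
Node dd (S = 10.56): continuation = e^(−0.1)·[0.7003·11.2687 + 0.2997·18.1344] = 12.0584; exercise value = 14.4375 > continuation, so V_dd = 14.4375 (exercise)
Node u (S = 32.5): continuation = e^(−0.1)·[0.7003·0.0000 + 0.2997·3.8750] = 1.0510; exercise value = 0.0000 ≤ continuation, so V_u = 1.0510
Node d (S = 16.25): continuation = e^(−0.1)·[0.7003·3.8750 + 0.2997·14.4375] = 6.3709; exercise value = 8.7500 > continuation, so V_d = 8.7500 (exercise)
Node 0 (S = 25): continuation = e^(−0.1)·[0.7003·1.0510 + 0.2997·8.7500] = 3.0390; exercise value = 0.0000 ≤ continuation, so V_0 = 3.0390

$3.04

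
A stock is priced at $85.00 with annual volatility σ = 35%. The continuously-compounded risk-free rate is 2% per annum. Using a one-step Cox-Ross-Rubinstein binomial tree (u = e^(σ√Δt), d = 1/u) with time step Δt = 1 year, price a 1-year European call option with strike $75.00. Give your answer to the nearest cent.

$19.75

CRR parameters: u = e^(σ√Δt) = e^(0.35·√1) = 1.4191, d = 1/u = 0.7047
Per-period rate: rΔt = 0.02·1 = 0.02, so R = e^0.02 = 1.0202
Risk-neutral probability p = (e^0.02 − 0.7047)/(1.4191 − 0.7047) = 0.3155/0.7144 = 0.4417
Terminal stock prices: S_u = 120.6, S_d = 59.9
Terminal payoffs (S − K): max(45.62, 0) = 45.62, max(-15.1, 0) = 0
Node 0 (S = 85): V_0 = e^(−0.02)·[0.4417·45.6207 + 0.5583·0.0000] = 19.7499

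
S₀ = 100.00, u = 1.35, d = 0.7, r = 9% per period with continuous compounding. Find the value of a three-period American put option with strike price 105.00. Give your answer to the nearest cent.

Risk-neutral probability p = (e^0.09 − 0.7)/(1.35 − 0.7) = 0.3942/0.6500 = 0.6064
Terminal stock prices: S_uuu = 246, S_uud = 127.6, S_udd = 66.15, S_ddd = 34.3
Terminal payoffs (K − S): max(-141, 0) = 0, max(-22.58, 0) = 0, max(38.85, 0) = 38.85, max(70.7, 0) = 70.7
Node uu (S = 182.3): continuation = e^(−0.09)·[0.6064·0.0000 + 0.3936·0.0000] = 0.0000; exercise value = 0.0000 ≤ continuation, so V_uu = 0.0000
Node ud (S = 94.5): continuation = e^(−0.09)·[0.6064·0.0000 + 0.3936·38.8500] = 13.9745; exercise value = 10.5000 ≤ continuation, so V_ud = 13.9745
Node dd (S = 49): continuation = e^(−0.09)·[0.6064·38.8500 + 0.3936·70.7000] = 46.9628; exercise value = 56.0000 > continuation, so V_dd = 56.0000 (exercise)
Node u (S = 135): continuation = e^(−0.09)·[0.6064·0.0000 + 0.3936·13.9745] = 5.0267; exercise value = 0.0000 ≤ continuation, so V_u = 5.0267
Node d (S = 70): continuation = e^(−0.09)·[0.6064·13.9745 + 0.3936·56.0000] = 27.8884; exercise value = 35.0000 > continuation, so V_d = 35.0000 (exercise)
Node 0 (S = 100): continuation = e^(−0.09)·[0.6064·5.0267 + 0.3936·35.0000] = 15.3755; exercise value = 5.0000 ≤ continuation, so V_0 = 15.3755

15.38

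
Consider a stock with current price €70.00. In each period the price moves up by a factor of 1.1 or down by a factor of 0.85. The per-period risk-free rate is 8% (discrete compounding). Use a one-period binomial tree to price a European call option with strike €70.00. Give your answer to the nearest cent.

Risk-neutral probability p = (1 + 0.08 − 0.85)/(1.1 − 0.85) = 0.2300/0.2500 = 0.9200
Terminal stock prices: S_u = 77, S_d = 59.5
Terminal payoffs (S − K): max(7, 0) = 7, max(-10.5, 0) = 0
Node 0 (S = 70): V_0 = 1/1.08·[0.9200·7.0000 + 0.0800·0.0000] = 5.9630

€5.96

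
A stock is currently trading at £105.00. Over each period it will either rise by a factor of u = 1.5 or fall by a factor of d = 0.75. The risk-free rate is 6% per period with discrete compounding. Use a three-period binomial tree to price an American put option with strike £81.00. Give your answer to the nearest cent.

£6.72

Risk-neutral probability p = (1 + 0.06 − 0.75)/(1.5 − 0.75) = 0.3100/0.7500 = 0.4133
Terminal stock prices: S_uuu = 354.4, S_uud = 177.2, S_udd = 88.59, S_ddd = 44.3
Terminal payoffs (K − S): max(-273.4, 0) = 0, max(-96.19, 0) = 0, max(-7.594, 0) = 0, max(36.7, 0) = 36.7
Node uu (S = 236.2): continuation = 1/1.06·[0.4133·0.0000 + 0.5867·0.0000] = 0.0000; exercise value = 0.0000 ≤ continuation, so V_uu = 0.0000
Node ud (S = 118.1): continuation = 1/1.06·[0.4133·0.0000 + 0.5867·0.0000] = 0.0000; exercise value = 0.0000 ≤ continuation, so V_ud = 0.0000
Node dd (S = 59.06): continuation = 1/1.06·[0.4133·0.0000 + 0.5867·36.7031] = 20.3137; exercise value = 21.9375 > continuation, so V_dd = 21.9375 (exercise)
Node u (S = 157.5): continuation = 1/1.06·[0.4133·0.0000 + 0.5867·0.0000] = 0.0000; exercise value = 0.0000 ≤ continuation, so V_u = 0.0000
Node d (S = 78.75): continuation = 1/1.06·[0.4133·0.0000 + 0.5867·21.9375] = 12.1415; exercise value = 2.2500 ≤ continuation, so V_d = 12.1415
Node 0 (S = 105): continuation = 1/1.06·[0.4133·0.0000 + 0.5867·12.1415] = 6.7198; exercise value = 0.0000 ≤ continuation, so V_0 = 6.7198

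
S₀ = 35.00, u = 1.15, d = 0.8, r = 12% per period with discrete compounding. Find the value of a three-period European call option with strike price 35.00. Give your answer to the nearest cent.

Risk-neutral probability p = (1 + 0.12 − 0.8)/(1.15 − 0.8) = 0.3200/0.3500 = 0.9143
Terminal stock prices: S_uuu = 53.23, S_uud = 37.03, S_udd = 25.76, S_ddd = 17.92
Terminal payoffs (S − K): max(18.23, 0) = 18.23, max(2.03, 0) = 2.03, max(-9.24, 0) = 0, max(-17.08, 0) = 0
Node uu (S = 46.29): V_uu = 1/1.12·[0.9143·18.2306 + 0.0857·2.0300] = 15.0375
Node ud (S = 32.2): V_ud = 1/1.12·[0.9143·2.0300 + 0.0857·0.0000] = 1.6571
Node dd (S = 22.4): V_dd = 1/1.12·[0.9143·0.0000 + 0.0857·0.0000] = 0.0000
Node u (S = 40.25): V_u = 1/1.12·[0.9143·15.0375 + 0.0857·1.6571] = 12.4023
Node d (S = 28): V_d = 1/1.12·[0.9143·1.6571 + 0.0857·0.0000] = 1.3528
Node 0 (S = 35): V_0 = 1/1.12·[0.9143·12.4023 + 0.0857·1.3528] = 10.2279

10.23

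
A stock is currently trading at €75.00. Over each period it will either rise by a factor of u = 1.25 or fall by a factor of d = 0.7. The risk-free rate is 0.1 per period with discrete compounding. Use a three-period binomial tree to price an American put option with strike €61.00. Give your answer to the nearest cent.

€2.72

Risk-neutral probability p = (1 + 0.1 − 0.7)/(1.25 − 0.7) = 0.4000/0.5500 = 0.7273
Terminal stock prices: S_uuu = 146.5, S_uud = 82.03, S_udd = 45.94, S_ddd = 25.72
Terminal payoffs (K − S): max(-85.48, 0) = 0, max(-21.03, 0) = 0, max(15.06, 0) = 15.06, max(35.28, 0) = 35.28
Node uu (S = 117.2): continuation = 1/1.1·[0.7273·0.0000 + 0.2727·0.0000] = 0.0000; exercise value = 0.0000 ≤ continuation, so V_uu = 0.0000
Node ud (S = 65.62): continuation = 1/1.1·[0.7273·0.0000 + 0.2727·15.0625] = 3.7345; exercise value = 0.0000 ≤ continuation, so V_ud = 3.7345
Node dd (S = 36.75): continuation = 1/1.1·[0.7273·15.0625 + 0.2727·35.2750] = 18.7045; exercise value = 24.2500 > continuation, so V_dd = 24.2500 (exercise)
Node u (S = 93.75): continuation = 1/1.1·[0.7273·0.0000 + 0.2727·3.7345] = 0.9259; exercise value = 0.0000 ≤ continuation, so V_u = 0.9259
Node d (S = 52.5): continuation = 1/1.1·[0.7273·3.7345 + 0.2727·24.2500] = 8.4815; exercise value = 8.5000 > continuation, so V_d = 8.5000 (exercise)
Node 0 (S = 75): continuation = 1/1.1·[0.7273·0.9259 + 0.2727·8.5000] = 2.7196; exercise value = 0.0000 ≤ continuation, so V_0 = 2.7196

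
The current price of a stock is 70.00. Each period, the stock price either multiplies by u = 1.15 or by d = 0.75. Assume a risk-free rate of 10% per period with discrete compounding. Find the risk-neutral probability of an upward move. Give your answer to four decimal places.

p = 0.8750

Risk-neutral probability p = (1 + 0.1 − 0.75)/(1.15 − 0.75) = 0.3500/0.4000 = 0.8750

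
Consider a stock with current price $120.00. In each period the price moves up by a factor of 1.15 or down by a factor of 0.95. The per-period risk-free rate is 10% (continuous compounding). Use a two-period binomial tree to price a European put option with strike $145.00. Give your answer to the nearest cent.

$5.47

Risk-neutral probability p = (e^0.1 − 0.95)/(1.15 − 0.95) = 0.1552/0.2000 = 0.7759
Terminal stock prices: S_uu = 158.7, S_ud = 131.1, S_dd = 108.3
Terminal payoffs (K − S): max(-13.7, 0) = 0, max(13.9, 0) = 13.9, max(36.7, 0) = 36.7
Node u (S = 138): V_u = e^(−0.1)·[0.7759·0.0000 + 0.2241·13.9000] = 2.8191
Node d (S = 114): V_d = e^(−0.1)·[0.7759·13.9000 + 0.2241·36.7000] = 17.2014
Node 0 (S = 120): V_0 = e^(−0.1)·[0.7759·2.8191 + 0.2241·17.2014] = 5.4678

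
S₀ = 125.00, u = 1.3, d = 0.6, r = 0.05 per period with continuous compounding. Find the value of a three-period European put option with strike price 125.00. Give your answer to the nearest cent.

17.76

Risk-neutral probability p = (e^0.05 − 0.6)/(1.3 − 0.6) = 0.4513/0.7000 = 0.6447
Terminal stock prices: S_uuu = 274.6, S_uud = 126.8, S_udd = 58.5, S_ddd = 27
Terminal payoffs (K − S): max(-149.6, 0) = 0, max(-1.75, 0) = 0, max(66.5, 0) = 66.5, max(98, 0) = 98
Node uu (S = 211.3): V_uu = e^(−0.05)·[0.6447·0.0000 + 0.3553·0.0000] = 0.0000
Node ud (S = 97.5): V_ud = e^(−0.05)·[0.6447·0.0000 + 0.3553·66.5000] = 22.4768
Node dd (S = 45): V_dd = e^(−0.05)·[0.6447·66.5000 + 0.3553·98.0000] = 73.9037
Node u (S = 162.5): V_u = e^(−0.05)·[0.6447·0.0000 + 0.3553·22.4768] = 7.5971
Node d (S = 75): V_d = e^(−0.05)·[0.6447·22.4768 + 0.3553·73.9037] = 38.7628
Node 0 (S = 125): V_0 = e^(−0.05)·[0.6447·7.5971 + 0.3553·38.7628] = 17.7605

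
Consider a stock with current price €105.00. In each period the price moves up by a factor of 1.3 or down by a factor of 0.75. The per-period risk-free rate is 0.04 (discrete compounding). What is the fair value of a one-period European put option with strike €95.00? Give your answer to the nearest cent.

Risk-neutral probability p = (1 + 0.04 − 0.75)/(1.3 − 0.75) = 0.2900/0.5500 = 0.5273
Terminal stock prices: S_u = 136.5, S_d = 78.75
Terminal payoffs (K − S): max(-41.5, 0) = 0, max(16.25, 0) = 16.25
Node 0 (S = 105): V_0 = 1/1.04·[0.5273·0.0000 + 0.4727·16.2500] = 7.3864

€7.39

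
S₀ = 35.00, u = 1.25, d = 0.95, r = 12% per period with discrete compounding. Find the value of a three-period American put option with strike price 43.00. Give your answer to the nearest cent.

8.00

Risk-neutral probability p = (1 + 0.12 − 0.95)/(1.25 − 0.95) = 0.1700/0.3000 = 0.5667
Terminal stock prices: S_uuu = 68.36, S_uud = 51.95, S_udd = 39.48, S_ddd = 30.01
Terminal payoffs (K − S): max(-25.36, 0) = 0, max(-8.953, 0) = 0, max(3.516, 0) = 3.516, max(12.99, 0) = 12.99
Node uu (S = 54.69): continuation = 1/1.12·[0.5667·0.0000 + 0.4333·0.0000] = 0.0000; exercise value = 0.0000 ≤ continuation, so V_uu = 0.0000
Node ud (S = 41.56): continuation = 1/1.12·[0.5667·0.0000 + 0.4333·3.5156] = 1.3602; exercise value = 1.4375 > continuation, so V_ud = 1.4375 (exercise)
Node dd (S = 31.59): continuation = 1/1.12·[0.5667·3.5156 + 0.4333·12.9919] = 6.8054; exercise value = 11.4125 > continuation, so V_dd = 11.4125 (exercise)
Node u (S = 43.75): continuation = 1/1.12·[0.5667·0.0000 + 0.4333·1.4375] = 0.5562; exercise value = 0.0000 ≤ continuation, so V_u = 0.5562
Node d (S = 33.25): continuation = 1/1.12·[0.5667·1.4375 + 0.4333·11.4125] = 5.1429; exercise value = 9.7500 > continuation, so V_d = 9.7500 (exercise)
Node 0 (S = 35): continuation = 1/1.12·[0.5667·0.5562 + 0.4333·9.7500] = 4.0537; exercise value = 8.0000 > continuation, so V_0 = 8.0000 (exercise)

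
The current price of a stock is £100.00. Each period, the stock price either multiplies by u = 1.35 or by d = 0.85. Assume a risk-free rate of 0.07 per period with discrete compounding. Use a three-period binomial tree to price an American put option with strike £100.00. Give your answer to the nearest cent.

£8.16

Risk-neutral probability p = (1 + 0.07 − 0.85)/(1.35 − 0.85) = 0.2200/0.5000 = 0.4400
Terminal stock prices: S_uuu = 246, S_uud = 154.9, S_udd = 97.54, S_ddd = 61.41
Terminal payoffs (K − S): max(-146, 0) = 0, max(-54.91, 0) = 0, max(2.463, 0) = 2.463, max(38.59, 0) = 38.59
Node uu (S = 182.3): continuation = 1/1.07·[0.4400·0.0000 + 0.5600·0.0000] = 0.0000; exercise value = 0.0000 ≤ continuation, so V_uu = 0.0000
Node ud (S = 114.8): continuation = 1/1.07·[0.4400·0.0000 + 0.5600·2.4625] = 1.2888; exercise value = 0.0000 ≤ continuation, so V_ud = 1.2888
Node dd (S = 72.25): continuation = 1/1.07·[0.4400·2.4625 + 0.5600·38.5875] = 21.2079; exercise value = 27.7500 > continuation, so V_dd = 27.7500 (exercise)
Node u (S = 135): continuation = 1/1.07·[0.4400·0.0000 + 0.5600·1.2888] = 0.6745; exercise value = 0.0000 ≤ continuation, so V_u = 0.6745
Node d (S = 85): continuation = 1/1.07·[0.4400·1.2888 + 0.5600·27.7500] = 15.0533; exercise value = 15.0000 ≤ continuation, so V_d = 15.0533
Node 0 (S = 100): continuation = 1/1.07·[0.4400·0.6745 + 0.5600·15.0533] = 8.1557; exercise value = 0.0000 ≤ continuation, so V_0 = 8.1557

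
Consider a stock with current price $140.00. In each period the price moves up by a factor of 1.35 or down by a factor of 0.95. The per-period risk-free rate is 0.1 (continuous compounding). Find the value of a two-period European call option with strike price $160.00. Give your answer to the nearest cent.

$19.32

Risk-neutral probability p = (e^0.1 − 0.95)/(1.35 − 0.95) = 0.1552/0.4000 = 0.3879
Terminal stock prices: S_uu = 255.2, S_ud = 179.5, S_dd = 126.3
Terminal payoffs (S − K): max(95.15, 0) = 95.15, max(19.55, 0) = 19.55, max(-33.65, 0) = 0
Node u (S = 189): V_u = e^(−0.1)·[0.3879·95.1500 + 0.6121·19.5500] = 44.2260
Node d (S = 133): V_d = e^(−0.1)·[0.3879·19.5500 + 0.6121·0.0000] = 6.8623
Node 0 (S = 140): V_0 = e^(−0.1)·[0.3879·44.2260 + 0.6121·6.8623] = 19.3243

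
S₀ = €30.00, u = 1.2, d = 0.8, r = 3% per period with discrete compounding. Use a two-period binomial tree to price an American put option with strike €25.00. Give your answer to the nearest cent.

Risk-neutral probability p = (1 + 0.03 − 0.8)/(1.2 − 0.8) = 0.2300/0.4000 = 0.5750
Terminal stock prices: S_uu = 43.2, S_ud = 28.8, S_dd = 19.2
Terminal payoffs (K − S): max(-18.2, 0) = 0, max(-3.8, 0) = 0, max(5.8, 0) = 5.8
Node u (S = 36): continuation = 1/1.03·[0.5750·0.0000 + 0.4250·0.0000] = 0.0000; exercise value = 0.0000 ≤ continuation, so V_u = 0.0000
Node d (S = 24): continuation = 1/1.03·[0.5750·0.0000 + 0.4250·5.8000] = 2.3932; exercise value = 1.0000 ≤ continuation, so V_d = 2.3932
Node 0 (S = 30): continuation = 1/1.03·[0.5750·0.0000 + 0.4250·2.3932] = 0.9875; exercise value = 0.0000 ≤ continuation, so V_0 = 0.9875

€0.99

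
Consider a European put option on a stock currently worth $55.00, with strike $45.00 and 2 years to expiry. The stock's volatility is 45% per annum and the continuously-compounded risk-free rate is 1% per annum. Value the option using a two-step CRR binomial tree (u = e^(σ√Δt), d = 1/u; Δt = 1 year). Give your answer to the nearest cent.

$7.98

CRR parameters: u = e^(σ√Δt) = e^(0.45·√1) = 1.5683, d = 1/u = 0.6376
Per-period rate: rΔt = 0.01·1 = 0.01, so R = e^0.01 = 1.0101
Risk-neutral probability p = (e^0.01 − 0.6376)/(1.5683 − 0.6376) = 0.3724/0.9307 = 0.4002
Terminal stock prices: S_uu = 135.3, S_ud = 55, S_dd = 22.36
Terminal payoffs (K − S): max(-90.28, 0) = 0, max(-10, 0) = 0, max(22.64, 0) = 22.64
Node u (S = 86.26): V_u = e^(−0.01)·[0.4002·0.0000 + 0.5998·0.0000] = 0.0000
Node d (S = 35.07): V_d = e^(−0.01)·[0.4002·0.0000 + 0.5998·22.6387] = 13.4445
Node 0 (S = 55): V_0 = e^(−0.01)·[0.4002·0.0000 + 0.5998·13.4445] = 7.9843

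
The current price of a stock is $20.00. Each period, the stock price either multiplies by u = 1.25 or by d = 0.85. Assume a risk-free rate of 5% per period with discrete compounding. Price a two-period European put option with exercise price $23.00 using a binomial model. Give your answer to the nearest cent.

$2.73

Risk-neutral probability p = (1 + 0.05 − 0.85)/(1.25 − 0.85) = 0.2000/0.4000 = 0.5000
Terminal stock prices: S_uu = 31.25, S_ud = 21.25, S_dd = 14.45
Terminal payoffs (K − S): max(-8.25, 0) = 0, max(1.75, 0) = 1.75, max(8.55, 0) = 8.55
Node u (S = 25): V_u = 1/1.05·[0.5000·0.0000 + 0.5000·1.7500] = 0.8333
Node d (S = 17): V_d = 1/1.05·[0.5000·1.7500 + 0.5000·8.5500] = 4.9048
Node 0 (S = 20): V_0 = 1/1.05·[0.5000·0.8333 + 0.5000·4.9048] = 2.7324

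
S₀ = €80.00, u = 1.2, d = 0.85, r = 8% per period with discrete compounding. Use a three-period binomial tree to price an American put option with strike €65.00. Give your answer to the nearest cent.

Risk-neutral probability p = (1 + 0.08 − 0.85)/(1.2 − 0.85) = 0.2300/0.3500 = 0.6571
Terminal stock prices: S_uuu = 138.2, S_uud = 97.92, S_udd = 69.36, S_ddd = 49.13
Terminal payoffs (K − S): max(-73.24, 0) = 0, max(-32.92, 0) = 0, max(-4.36, 0) = 0, max(15.87, 0) = 15.87
Node uu (S = 115.2): continuation = 1/1.08·[0.6571·0.0000 + 0.3429·0.0000] = 0.0000; exercise value = 0.0000 ≤ continuation, so V_uu = 0.0000
Node ud (S = 81.6): continuation = 1/1.08·[0.6571·0.0000 + 0.3429·0.0000] = 0.0000; exercise value = 0.0000 ≤ continuation, so V_ud = 0.0000
Node dd (S = 57.8): continuation = 1/1.08·[0.6571·0.0000 + 0.3429·15.8700] = 5.0381; exercise value = 7.2000 > continuation, so V_dd = 7.2000 (exercise)
Node u (S = 96): continuation = 1/1.08·[0.6571·0.0000 + 0.3429·0.0000] = 0.0000; exercise value = 0.0000 ≤ continuation, so V_u = 0.0000
Node d (S = 68): continuation = 1/1.08·[0.6571·0.0000 + 0.3429·7.2000] = 2.2857; exercise value = 0.0000 ≤ continuation, so V_d = 2.2857
Node 0 (S = 80): continuation = 1/1.08·[0.6571·0.0000 + 0.3429·2.2857] = 0.7256; exercise value = 0.0000 ≤ continuation, so V_0 = 0.7256

€0.73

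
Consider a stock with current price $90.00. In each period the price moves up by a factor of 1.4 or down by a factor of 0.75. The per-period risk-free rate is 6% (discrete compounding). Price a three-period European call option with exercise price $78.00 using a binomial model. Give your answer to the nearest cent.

$31.66

Risk-neutral probability p = (1 + 0.06 − 0.75)/(1.4 − 0.75) = 0.3100/0.6500 = 0.4769
Terminal stock prices: S_uuu = 247, S_uud = 132.3, S_udd = 70.87, S_ddd = 37.97
Terminal payoffs (S − K): max(169, 0) = 169, max(54.3, 0) = 54.3, max(-7.125, 0) = 0, max(-40.03, 0) = 0
Node uu (S = 176.4): V_uu = 1/1.06·[0.4769·168.9600 + 0.5231·54.3000] = 102.8151
Node ud (S = 94.5): V_ud = 1/1.06·[0.4769·54.3000 + 0.5231·0.0000] = 24.4311
Node dd (S = 50.62): V_dd = 1/1.06·[0.4769·0.0000 + 0.5231·0.0000] = 0.0000
Node u (S = 126): V_u = 1/1.06·[0.4769·102.8151 + 0.5231·24.4311] = 58.3153
Node d (S = 67.5): V_d = 1/1.06·[0.4769·24.4311 + 0.5231·0.0000] = 10.9922
Node 0 (S = 90): V_0 = 1/1.06·[0.4769·58.3153 + 0.5231·10.9922] = 31.6620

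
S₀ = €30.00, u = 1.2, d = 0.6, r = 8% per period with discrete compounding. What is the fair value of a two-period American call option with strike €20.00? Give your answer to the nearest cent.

€13.17

Risk-neutral probability p = (1 + 0.08 − 0.6)/(1.2 − 0.6) = 0.4800/0.6000 = 0.8000
Terminal stock prices: S_uu = 43.2, S_ud = 21.6, S_dd = 10.8
Terminal payoffs (S − K): max(23.2, 0) = 23.2, max(1.6, 0) = 1.6, max(-9.2, 0) = 0
Node u (S = 36): continuation = 1/1.08·[0.8000·23.2000 + 0.2000·1.6000] = 17.4815; exercise value = 16.0000 ≤ continuation, so V_u = 17.4815
Node d (S = 18): continuation = 1/1.08·[0.8000·1.6000 + 0.2000·0.0000] = 1.1852; exercise value = 0.0000 ≤ continuation, so V_d = 1.1852
Node 0 (S = 30): continuation = 1/1.08·[0.8000·17.4815 + 0.2000·1.1852] = 13.1687; exercise value = 10.0000 ≤ continuation, so V_0 = 13.1687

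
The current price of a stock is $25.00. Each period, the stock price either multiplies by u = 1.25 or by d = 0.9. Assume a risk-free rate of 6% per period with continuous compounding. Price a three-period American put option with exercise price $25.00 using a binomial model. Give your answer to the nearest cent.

$1.27

Risk-neutral probability p = (e^0.06 − 0.9)/(1.25 − 0.9) = 0.1618/0.3500 = 0.4624
Terminal stock prices: S_uuu = 48.83, S_uud = 35.16, S_udd = 25.31, S_ddd = 18.23
Terminal payoffs (K − S): max(-23.83, 0) = 0, max(-10.16, 0) = 0, max(-0.3125, 0) = 0, max(6.775, 0) = 6.775
Node uu (S = 39.06): continuation = e^(−0.06)·[0.4624·0.0000 + 0.5376·0.0000] = 0.0000; exercise value = 0.0000 ≤ continuation, so V_uu = 0.0000
Node ud (S = 28.12): continuation = e^(−0.06)·[0.4624·0.0000 + 0.5376·0.0000] = 0.0000; exercise value = 0.0000 ≤ continuation, so V_ud = 0.0000
Node dd (S = 20.25): continuation = e^(−0.06)·[0.4624·0.0000 + 0.5376·6.7750] = 3.4302; exercise value = 4.7500 > continuation, so V_dd = 4.7500 (exercise)
Node u (S = 31.25): continuation = e^(−0.06)·[0.4624·0.0000 + 0.5376·0.0000] = 0.0000; exercise value = 0.0000 ≤ continuation, so V_u = 0.0000
Node d (S = 22.5): continuation = e^(−0.06)·[0.4624·0.0000 + 0.5376·4.7500] = 2.4049; exercise value = 2.5000 > continuation, so V_d = 2.5000 (exercise)
Node 0 (S = 25): continuation = e^(−0.06)·[0.4624·0.0000 + 0.5376·2.5000] = 1.2658; exercise value = 0.0000 ≤ continuation, so V_0 = 1.2658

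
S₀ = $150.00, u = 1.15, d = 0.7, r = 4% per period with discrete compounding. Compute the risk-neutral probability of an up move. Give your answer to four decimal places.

Risk-neutral probability p = (1 + 0.04 − 0.7)/(1.15 − 0.7) = 0.3400/0.4500 = 0.7556

p = 0.7556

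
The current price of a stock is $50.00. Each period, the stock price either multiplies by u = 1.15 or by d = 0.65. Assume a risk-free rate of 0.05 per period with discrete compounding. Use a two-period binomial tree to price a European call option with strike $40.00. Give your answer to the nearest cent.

Risk-neutral probability p = (1 + 0.05 − 0.65)/(1.15 − 0.65) = 0.4000/0.5000 = 0.8000
Terminal stock prices: S_uu = 66.12, S_ud = 37.38, S_dd = 21.13
Terminal payoffs (S − K): max(26.12, 0) = 26.12, max(-2.625, 0) = 0, max(-18.87, 0) = 0
Node u (S = 57.5): V_u = 1/1.05·[0.8000·26.1250 + 0.2000·0.0000] = 19.9048
Node d (S = 32.5): V_d = 1/1.05·[0.8000·0.0000 + 0.2000·0.0000] = 0.0000
Node 0 (S = 50): V_0 = 1/1.05·[0.8000·19.9048 + 0.2000·0.0000] = 15.1655

$15.17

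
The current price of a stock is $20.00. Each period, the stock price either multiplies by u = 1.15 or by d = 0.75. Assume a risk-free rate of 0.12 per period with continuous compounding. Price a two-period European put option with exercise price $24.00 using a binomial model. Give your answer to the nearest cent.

Risk-neutral probability p = (e^0.12 − 0.75)/(1.15 − 0.75) = 0.3775/0.4000 = 0.9437
Terminal stock prices: S_uu = 26.45, S_ud = 17.25, S_dd = 11.25
Terminal payoffs (K − S): max(-2.45, 0) = 0, max(6.75, 0) = 6.75, max(12.75, 0) = 12.75
Node u (S = 23): V_u = e^(−0.12)·[0.9437·0.0000 + 0.0563·6.7500] = 0.3368
Node d (S = 15): V_d = e^(−0.12)·[0.9437·6.7500 + 0.0563·12.7500] = 6.2861
Node 0 (S = 20): V_0 = e^(−0.12)·[0.9437·0.3368 + 0.0563·6.2861] = 0.5956

$0.60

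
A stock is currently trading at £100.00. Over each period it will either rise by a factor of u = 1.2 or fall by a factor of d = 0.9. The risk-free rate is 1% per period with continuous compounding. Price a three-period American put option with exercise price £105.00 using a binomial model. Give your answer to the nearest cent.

£11.66

Risk-neutral probability p = (e^0.01 − 0.9)/(1.2 − 0.9) = 0.1101/0.3000 = 0.3668
Terminal stock prices: S_uuu = 172.8, S_uud = 129.6, S_udd = 97.2, S_ddd = 72.9
Terminal payoffs (K − S): max(-67.8, 0) = 0, max(-24.6, 0) = 0, max(7.8, 0) = 7.8, max(32.1, 0) = 32.1
Node uu (S = 144): continuation = e^(−0.01)·[0.3668·0.0000 + 0.6332·0.0000] = 0.0000; exercise value = 0.0000 ≤ continuation, so V_uu = 0.0000
Node ud (S = 108): continuation = e^(−0.01)·[0.3668·0.0000 + 0.6332·7.8000] = 4.8896; exercise value = 0.0000 ≤ continuation, so V_ud = 4.8896
Node dd (S = 81): continuation = e^(−0.01)·[0.3668·7.8000 + 0.6332·32.1000] = 22.9552; exercise value = 24.0000 > continuation, so V_dd = 24.0000 (exercise)
Node u (S = 120): continuation = e^(−0.01)·[0.3668·0.0000 + 0.6332·4.8896] = 3.0651; exercise value = 0.0000 ≤ continuation, so V_u = 3.0651
Node d (S = 90): continuation = e^(−0.01)·[0.3668·4.8896 + 0.6332·24.0000] = 16.8206; exercise value = 15.0000 ≤ continuation, so V_d = 16.8206
Node 0 (S = 100): continuation = e^(−0.01)·[0.3668·3.0651 + 0.6332·16.8206] = 11.6575; exercise value = 5.0000 ≤ continuation, so V_0 = 11.6575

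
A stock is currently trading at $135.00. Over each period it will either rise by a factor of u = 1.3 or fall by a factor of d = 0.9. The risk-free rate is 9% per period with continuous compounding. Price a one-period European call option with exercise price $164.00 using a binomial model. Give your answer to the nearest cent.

$5.10

Risk-neutral probability p = (e^0.09 − 0.9)/(1.3 − 0.9) = 0.1942/0.4000 = 0.4854
Terminal stock prices: S_u = 175.5, S_d = 121.5
Terminal payoffs (S − K): max(11.5, 0) = 11.5, max(-42.5, 0) = 0
Node 0 (S = 135): V_0 = e^(−0.09)·[0.4854·11.5000 + 0.5146·0.0000] = 5.1020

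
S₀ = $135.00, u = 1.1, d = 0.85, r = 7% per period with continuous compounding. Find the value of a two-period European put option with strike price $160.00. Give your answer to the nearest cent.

Risk-neutral probability p = (e^0.07 − 0.85)/(1.1 − 0.85) = 0.2225/0.2500 = 0.8900
Terminal stock prices: S_uu = 163.4, S_ud = 126.2, S_dd = 97.54
Terminal payoffs (K − S): max(-3.35, 0) = 0, max(33.78, 0) = 33.78, max(62.46, 0) = 62.46
Node u (S = 148.5): V_u = e^(−0.07)·[0.8900·0.0000 + 0.1100·33.7750] = 3.4630
Node d (S = 114.8): V_d = e^(−0.07)·[0.8900·33.7750 + 0.1100·62.4625] = 34.4330
Node 0 (S = 135): V_0 = e^(−0.07)·[0.8900·3.4630 + 0.1100·34.4330] = 6.4044

$6.40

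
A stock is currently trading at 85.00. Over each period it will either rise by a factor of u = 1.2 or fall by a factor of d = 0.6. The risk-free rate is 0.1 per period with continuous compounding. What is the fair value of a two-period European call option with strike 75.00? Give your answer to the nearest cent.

Risk-neutral probability p = (e^0.1 − 0.6)/(1.2 − 0.6) = 0.5052/0.6000 = 0.8420
Terminal stock prices: S_uu = 122.4, S_ud = 61.2, S_dd = 30.6
Terminal payoffs (S − K): max(47.4, 0) = 47.4, max(-13.8, 0) = 0, max(-44.4, 0) = 0
Node u (S = 102): V_u = e^(−0.1)·[0.8420·47.4000 + 0.1580·0.0000] = 36.1107
Node d (S = 51): V_d = e^(−0.1)·[0.8420·0.0000 + 0.1580·0.0000] = 0.0000
Node 0 (S = 85): V_0 = e^(−0.1)·[0.8420·36.1107 + 0.1580·0.0000] = 27.5102

27.51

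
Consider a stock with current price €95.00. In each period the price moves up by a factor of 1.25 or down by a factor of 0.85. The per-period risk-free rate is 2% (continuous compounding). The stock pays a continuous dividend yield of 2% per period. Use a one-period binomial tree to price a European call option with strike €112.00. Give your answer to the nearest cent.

Per-period risk-free factor R = e^0.02 = 1.0202; dividend-adjusted growth = e^(0.02−0.02) = 1.0000.
Risk-neutral probability p = (1.0000 − 0.85)/(1.25 − 0.85) = 0.1500/0.4000 = 0.3750
Terminal stock prices: S_u = 118.8, S_d = 80.75
Terminal payoffs (S − K): max(6.75, 0) = 6.75, max(-31.25, 0) = 0
Node 0 (S = 95): V_0 = e^(−0.02)·[0.3750·6.7500 + 0.6250·0.0000] = 2.4811

€2.48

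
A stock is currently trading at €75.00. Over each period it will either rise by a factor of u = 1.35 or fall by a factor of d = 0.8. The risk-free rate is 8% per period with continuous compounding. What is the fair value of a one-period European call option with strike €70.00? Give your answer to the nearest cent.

€14.86

Risk-neutral probability p = (e^0.08 − 0.8)/(1.35 − 0.8) = 0.2833/0.5500 = 0.5151
Terminal stock prices: S_u = 101.2, S_d = 60
Terminal payoffs (S − K): max(31.25, 0) = 31.25, max(-10, 0) = 0
Node 0 (S = 75): V_0 = e^(−0.08)·[0.5151·31.2500 + 0.4849·0.0000] = 14.8583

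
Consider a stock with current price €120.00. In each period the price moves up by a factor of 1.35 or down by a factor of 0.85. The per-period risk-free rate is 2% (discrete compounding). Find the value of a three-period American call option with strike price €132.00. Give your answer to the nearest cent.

€17.67

Risk-neutral probability p = (1 + 0.02 − 0.85)/(1.35 − 0.85) = 0.1700/0.5000 = 0.3400
Terminal stock prices: S_uuu = 295.2, S_uud = 185.9, S_udd = 117, S_ddd = 73.69
Terminal payoffs (S − K): max(163.2, 0) = 163.2, max(53.9, 0) = 53.9, max(-14.96, 0) = 0, max(-58.31, 0) = 0
Node uu (S = 218.7): continuation = 1/1.02·[0.3400·163.2450 + 0.6600·53.8950] = 89.2882; exercise value = 86.7000 ≤ continuation, so V_uu = 89.2882
Node ud (S = 137.7): continuation = 1/1.02·[0.3400·53.8950 + 0.6600·0.0000] = 17.9650; exercise value = 5.7000 ≤ continuation, so V_ud = 17.9650
Node dd (S = 86.7): continuation = 1/1.02·[0.3400·0.0000 + 0.6600·0.0000] = 0.0000; exercise value = 0.0000 ≤ continuation, so V_dd = 0.0000
Node u (S = 162): continuation = 1/1.02·[0.3400·89.2882 + 0.6600·17.9650] = 41.3872; exercise value = 30.0000 ≤ continuation, so V_u = 41.3872
Node d (S = 102): continuation = 1/1.02·[0.3400·17.9650 + 0.6600·0.0000] = 5.9883; exercise value = 0.0000 ≤ continuation, so V_d = 5.9883
Node 0 (S = 120): continuation = 1/1.02·[0.3400·41.3872 + 0.6600·5.9883] = 17.6705; exercise value = 0.0000 ≤ continuation, so V_0 = 17.6705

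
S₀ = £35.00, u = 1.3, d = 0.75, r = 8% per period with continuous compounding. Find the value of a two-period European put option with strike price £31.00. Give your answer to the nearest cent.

Risk-neutral probability p = (e^0.08 − 0.75)/(1.3 − 0.75) = 0.3333/0.5500 = 0.6060
Terminal stock prices: S_uu = 59.15, S_ud = 34.12, S_dd = 19.69
Terminal payoffs (K − S): max(-28.15, 0) = 0, max(-3.125, 0) = 0, max(11.31, 0) = 11.31
Node u (S = 45.5): V_u = e^(−0.08)·[0.6060·0.0000 + 0.3940·0.0000] = 0.0000
Node d (S = 26.25): V_d = e^(−0.08)·[0.6060·0.0000 + 0.3940·11.3125] = 4.1147
Node 0 (S = 35): V_0 = e^(−0.08)·[0.6060·0.0000 + 0.3940·4.1147] = 1.4966

£1.50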